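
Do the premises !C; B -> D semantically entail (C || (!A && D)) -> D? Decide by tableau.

Initial set: {!C; (B -> D); !((C || (!A && D)) -> D)}.
!((C || (!A && D)) -> D): α-rule — add (C || (!A && D)), !D.
(B -> D): β-rule — branch into !B  //  D.
  branch 1 (add !B):
    (C || (!A && D)): β-rule — branch into C  //  (!A && D).
      branch 1.1 (add C):
        × closes — contains both C and !C.
      branch 1.2 (add (!A && D)):
        (!A && D): α-rule — add !A, D.
        × closes — contains both D and !D.
  branch 2 (add D):
    × closes — contains both D and !D.
All 3 branches close.
Every branch closed, so the premises entail the conclusion.

Yes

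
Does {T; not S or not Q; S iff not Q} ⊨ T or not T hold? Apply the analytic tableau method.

Yes

Initial set: {T; (not S or not Q); (S iff not Q); not (T or not T)}.
not (T or not T): α-rule — add not T, not not T.
× closes — contains both T and not T.
All 1 branch closes.
Every branch closed, so the premises entail the conclusion.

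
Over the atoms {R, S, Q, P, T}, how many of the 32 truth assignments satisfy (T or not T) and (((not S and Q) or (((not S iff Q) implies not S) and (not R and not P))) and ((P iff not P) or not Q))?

Initial set: {((T or not T) and (((not S and Q) or (((not S iff Q) implies not S) and (not R and not P))) and ((P iff not P) or not Q)))}.
((T or not T) and (((not S and Q) or (((not S iff Q) implies not S) and (not R and not P))) and ((P iff not P) or not Q))): α-rule — add (T or not T), (((not S and Q) or (((not S iff Q) implies not S) and (not R and not P))) and ((P iff not P) or not Q)).
(((not S and Q) or (((not S iff Q) implies not S) and (not R and not P))) and ((P iff not P) or not Q)): α-rule — add ((not S and Q) or (((not S iff Q) implies not S) and (not R and not P))), ((P iff not P) or not Q).
(T or not T): β-rule — branch into T  //  not T.
  branch 1 (add T):
    ((not S and Q) or (((not S iff Q) implies not S) and (not R and not P))): β-rule — branch into (not S and Q)  //  (((not S iff Q) implies not S) and (not R and not P)).
      branch 1.1 (add (not S and Q)):
        (not S and Q): α-rule — add not S, Q.
        ((P iff not P) or not Q): β-rule — branch into (P iff not P)  //  not Q.
          branch 1.1.1 (add (P iff not P)):
            (P iff not P): β-rule — branch into P, not P  //  not P, not not P.
              branch 1.1.1.1 (add P, not P):
                × closes — contains both P and not P.
              branch 1.1.1.2 (add not P, not not P):
                × closes — contains both P and not P.
          branch 1.1.2 (add not Q):
            × closes — contains both Q and not Q.
      branch 1.2 (add (((not S iff Q) implies not S) and (not R and not P))):
        (((not S iff Q) implies not S) and (not R and not P)): α-rule — add ((not S iff Q) implies not S), (not R and not P).
        (not R and not P): α-rule — add not R, not P.
        ((P iff not P) or not Q): β-rule — branch into (P iff not P)  //  not Q.
          branch 1.2.1 (add (P iff not P)):
            ((not S iff Q) implies not S): β-rule — branch into not (not S iff Q)  //  not S.
              branch 1.2.1.1 (add not (not S iff Q)):
                (P iff not P): β-rule — branch into P, not P  //  not P, not not P.
                  branch 1.2.1.1.1 (add P, not P):
                    × closes — contains both P and not P.
                  branch 1.2.1.1.2 (add not P, not not P):
                    × closes — contains both P and not P.
              branch 1.2.1.2 (add not S):
                (P iff not P): β-rule — branch into P, not P  //  not P, not not P.
                  branch 1.2.1.2.1 (add P, not P):
                    × closes — contains both P and not P.
                  branch 1.2.1.2.2 (add not P, not not P):
                    × closes — contains both P and not P.
          branch 1.2.2 (add not Q):
            ((not S iff Q) implies not S): β-rule — branch into not (not S iff Q)  //  not S.
              branch 1.2.2.1 (add not (not S iff Q)):
                not (not S iff Q): β-rule — branch into not S, not Q  //  not not S, Q.
                  branch 1.2.2.1.1 (add not S, not Q):
                    ○ open, literals {P=0, Q=0, R=0, S=0, T=1}.
                  branch 1.2.2.1.2 (add not not S, Q):
                    × closes — contains both Q and not Q.
              branch 1.2.2.2 (add not S):
                ○ open, literals {P=0, Q=0, R=0, S=0, T=1}.
  branch 2 (add not T):
    ((not S and Q) or (((not S iff Q) implies not S) and (not R and not P))): β-rule — branch into (not S and Q)  //  (((not S iff Q) implies not S) and (not R and not P)).
      branch 2.1 (add (not S and Q)):
        (not S and Q): α-rule — add not S, Q.
        ((P iff not P) or not Q): β-rule — branch into (P iff not P)  //  not Q.
          branch 2.1.1 (add (P iff not P)):
            (P iff not P): β-rule — branch into P, not P  //  not P, not not P.
              branch 2.1.1.1 (add P, not P):
                × closes — contains both P and not P.
              branch 2.1.1.2 (add not P, not not P):
                × closes — contains both P and not P.
          branch 2.1.2 (add not Q):
            × closes — contains both Q and not Q.
      branch 2.2 (add (((not S iff Q) implies not S) and (not R and not P))):
        (((not S iff Q) implies not S) and (not R and not P)): α-rule — add ((not S iff Q) implies not S), (not R and not P).
        (not R and not P): α-rule — add not R, not P.
        ((P iff not P) or not Q): β-rule — branch into (P iff not P)  //  not Q.
          branch 2.2.1 (add (P iff not P)):
            ((not S iff Q) implies not S): β-rule — branch into not (not S iff Q)  //  not S.
              branch 2.2.1.1 (add not (not S iff Q)):
                (P iff not P): β-rule — branch into P, not P  //  not P, not not P.
                  branch 2.2.1.1.1 (add P, not P):
                    × closes — contains both P and not P.
                  branch 2.2.1.1.2 (add not P, not not P):
                    × closes — contains both P and not P.
              branch 2.2.1.2 (add not S):
                (P iff not P): β-rule — branch into P, not P  //  not P, not not P.
                  branch 2.2.1.2.1 (add P, not P):
                    × closes — contains both P and not P.
                  branch 2.2.1.2.2 (add not P, not not P):
                    × closes — contains both P and not P.
          branch 2.2.2 (add not Q):
            ((not S iff Q) implies not S): β-rule — branch into not (not S iff Q)  //  not S.
              branch 2.2.2.1 (add not (not S iff Q)):
                not (not S iff Q): β-rule — branch into not S, not Q  //  not not S, Q.
                  branch 2.2.2.1.1 (add not S, not Q):
                    ○ open, literals {P=0, Q=0, R=0, S=0, T=0}.
                  branch 2.2.2.1.2 (add not not S, Q):
                    × closes — contains both Q and not Q.
              branch 2.2.2.2 (add not S):
                ○ open, literals {P=0, Q=0, R=0, S=0, T=0}.
16 branches closed, 4 open.
Each open branch fixes some atoms; the unmentioned ones are free. Counting distinct full assignments: branch {P=0, Q=0, R=0, S=0, T=1} (none free) contributes 1 new; branch {P=0, Q=0, R=0, S=0, T=1} (none free) contributes 0 new; branch {P=0, Q=0, R=0, S=0, T=0} (none free) contributes 1 new; branch {P=0, Q=0, R=0, S=0, T=0} (none free) contributes 0 new. Total: 2.

2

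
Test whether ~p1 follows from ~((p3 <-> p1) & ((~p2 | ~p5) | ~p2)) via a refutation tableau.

No

Initial set: {~((p3 <-> p1) & ((~p2 | ~p5) | ~p2)); ~~p1}.
~((p3 <-> p1) & ((~p2 | ~p5) | ~p2)): β-rule — branch into ~(p3 <-> p1)  //  ~((~p2 | ~p5) | ~p2).
  branch 1 (add ~(p3 <-> p1)):
    ~(p3 <-> p1): β-rule — branch into p3, ~p1  //  ~p3, p1.
      branch 1.1 (add p3, ~p1):
        × closes — contains both p1 and ~p1.
      branch 1.2 (add ~p3, p1):
        ○ open, literals {p1=1, p3=0}.
  branch 2 (add ~((~p2 | ~p5) | ~p2)):
    ~((~p2 | ~p5) | ~p2): α-rule — add ~(~p2 | ~p5), ~~p2.
    ~(~p2 | ~p5): α-rule — add ~~p2, ~~p5.
    ○ open, literals {p1=1, p2=1, p5=1}.
1 branch closed, 2 open.
An open branch gives a countermodel: p1=1, p3=0 (unmentioned atoms arbitrary); the premises hold there but the conclusion fails.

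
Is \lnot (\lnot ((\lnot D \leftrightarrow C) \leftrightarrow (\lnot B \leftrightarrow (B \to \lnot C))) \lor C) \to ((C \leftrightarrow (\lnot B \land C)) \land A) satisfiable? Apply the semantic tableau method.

Satisfiable

Initial set: {(\lnot (\lnot ((\lnot D \leftrightarrow C) \leftrightarrow (\lnot B \leftrightarrow (B \to \lnot C))) \lor C) \to ((C \leftrightarrow (\lnot B \land C)) \land A))}.
(\lnot (\lnot ((\lnot D \leftrightarrow C) \leftrightarrow (\lnot B \leftrightarrow (B \to \lnot C))) \lor C) \to ((C \leftrightarrow (\lnot B \land C)) \land A)): β-rule — branch into \lnot \lnot (\lnot ((\lnot D \leftrightarrow C) \leftrightarrow (\lnot B \leftrightarrow (B \to \lnot C))) \lor C)  //  ((C \leftrightarrow (\lnot B \land C)) \land A).
  branch 1 (add \lnot \lnot (\lnot ((\lnot D \leftrightarrow C) \leftrightarrow (\lnot B \leftrightarrow (B \to \lnot C))) \lor C)):
    \lnot \lnot (\lnot ((\lnot D \leftrightarrow C) \leftrightarrow (\lnot B \leftrightarrow (B \to \lnot C))) \lor C): β-rule — branch into \lnot ((\lnot D \leftrightarrow C) \leftrightarrow (\lnot B \leftrightarrow (B \to \lnot C)))  //  C.
      branch 1.1 (add \lnot ((\lnot D \leftrightarrow C) \leftrightarrow (\lnot B \leftrightarrow (B \to \lnot C)))):
        \lnot ((\lnot D \leftrightarrow C) \leftrightarrow (\lnot B \leftrightarrow (B \to \lnot C))): β-rule — branch into (\lnot D \leftrightarrow C), \lnot (\lnot B \leftrightarrow (B \to \lnot C))  //  \lnot (\lnot D \leftrightarrow C), (\lnot B \leftrightarrow (B \to \lnot C)).
          branch 1.1.1 (add (\lnot D \leftrightarrow C), \lnot (\lnot B \leftrightarrow (B \to \lnot C))):
            (\lnot D \leftrightarrow C): β-rule — branch into \lnot D, C  //  \lnot \lnot D, \lnot C.
              branch 1.1.1.1 (add \lnot D, C):
                \lnot (\lnot B \leftrightarrow (B \to \lnot C)): β-rule — branch into \lnot B, \lnot (B \to \lnot C)  //  \lnot \lnot B, (B \to \lnot C).
                  branch 1.1.1.1.1 (add \lnot B, \lnot (B \to \lnot C)):
                    \lnot (B \to \lnot C): α-rule — add B, \lnot \lnot C.
                    × closes — contains both B and \lnot B.
                  branch 1.1.1.1.2 (add \lnot \lnot B, (B \to \lnot C)):
                    (B \to \lnot C): β-rule — branch into \lnot B  //  \lnot C.
                      branch 1.1.1.1.2.1 (add \lnot B):
                        × closes — contains both B and \lnot B.
                      branch 1.1.1.1.2.2 (add \lnot C):
                        × closes — contains both C and \lnot C.
              branch 1.1.1.2 (add \lnot \lnot D, \lnot C):
                \lnot (\lnot B \leftrightarrow (B \to \lnot C)): β-rule — branch into \lnot B, \lnot (B \to \lnot C)  //  \lnot \lnot B, (B \to \lnot C).
                  branch 1.1.1.2.1 (add \lnot B, \lnot (B \to \lnot C)):
                    \lnot (B \to \lnot C): α-rule — add B, \lnot \lnot C.
                    × closes — contains both B and \lnot B.
                  branch 1.1.1.2.2 (add \lnot \lnot B, (B \to \lnot C)):
                    (B \to \lnot C): β-rule — branch into \lnot B  //  \lnot C.
                      branch 1.1.1.2.2.1 (add \lnot B):
                        × closes — contains both B and \lnot B.
                      branch 1.1.1.2.2.2 (add \lnot C):
                        ○ open, literals {B=T, C=F, D=T}.
          branch 1.1.2 (add \lnot (\lnot D \leftrightarrow C), (\lnot B \leftrightarrow (B \to \lnot C))):
            \lnot (\lnot D \leftrightarrow C): β-rule — branch into \lnot D, \lnot C  //  \lnot \lnot D, C.
              branch 1.1.2.1 (add \lnot D, \lnot C):
                (\lnot B \leftrightarrow (B \to \lnot C)): β-rule — branch into \lnot B, (B \to \lnot C)  //  \lnot \lnot B, \lnot (B \to \lnot C).
                  branch 1.1.2.1.1 (add \lnot B, (B \to \lnot C)):
                    (B \to \lnot C): β-rule — branch into \lnot B  //  \lnot C.
                      branch 1.1.2.1.1.1 (add \lnot B):
                        ○ open, literals {B=F, C=F, D=F}.
                      branch 1.1.2.1.1.2 (add \lnot C):
                        ○ open, literals {B=F, C=F, D=F}.
                  branch 1.1.2.1.2 (add \lnot \lnot B, \lnot (B \to \lnot C)):
                    \lnot (B \to \lnot C): α-rule — add B, \lnot \lnot C.
                    × closes — contains both C and \lnot C.
              branch 1.1.2.2 (add \lnot \lnot D, C):
                (\lnot B \leftrightarrow (B \to \lnot C)): β-rule — branch into \lnot B, (B \to \lnot C)  //  \lnot \lnot B, \lnot (B \to \lnot C).
                  branch 1.1.2.2.1 (add \lnot B, (B \to \lnot C)):
                    (B \to \lnot C): β-rule — branch into \lnot B  //  \lnot C.
                      branch 1.1.2.2.1.1 (add \lnot B):
                        ○ open, literals {B=F, C=T, D=T}.
                      branch 1.1.2.2.1.2 (add \lnot C):
                        × closes — contains both C and \lnot C.
                  branch 1.1.2.2.2 (add \lnot \lnot B, \lnot (B \to \lnot C)):
                    \lnot (B \to \lnot C): α-rule — add B, \lnot \lnot C.
                    ○ open, literals {B=T, C=T, D=T}.
      branch 1.2 (add C):
        ○ open, literals {C=T}.
  branch 2 (add ((C \leftrightarrow (\lnot B \land C)) \land A)):
    ((C \leftrightarrow (\lnot B \land C)) \land A): α-rule — add (C \leftrightarrow (\lnot B \land C)), A.
    (C \leftrightarrow (\lnot B \land C)): β-rule — branch into C, (\lnot B \land C)  //  \lnot C, \lnot (\lnot B \land C).
      branch 2.1 (add C, (\lnot B \land C)):
        (\lnot B \land C): α-rule — add \lnot B, C.
        ○ open, literals {A=T, B=F, C=T}.
      branch 2.2 (add \lnot C, \lnot (\lnot B \land C)):
        \lnot (\lnot B \land C): β-rule — branch into \lnot \lnot B  //  \lnot C.
          branch 2.2.1 (add \lnot \lnot B):
            ○ open, literals {A=T, B=T, C=F}.
          branch 2.2.2 (add \lnot C):
            ○ open, literals {A=T, C=F}.
7 branches closed, 9 open.
An open branch gives a satisfying assignment: B=T, C=F, D=T.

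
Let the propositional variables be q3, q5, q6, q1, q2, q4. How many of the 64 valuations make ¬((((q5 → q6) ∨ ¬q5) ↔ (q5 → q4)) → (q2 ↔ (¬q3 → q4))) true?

Initial set: {¬((((q5 → q6) ∨ ¬q5) ↔ (q5 → q4)) → (q2 ↔ (¬q3 → q4)))}.
¬((((q5 → q6) ∨ ¬q5) ↔ (q5 → q4)) → (q2 ↔ (¬q3 → q4))): α-rule — add (((q5 → q6) ∨ ¬q5) ↔ (q5 → q4)), ¬(q2 ↔ (¬q3 → q4)).
(((q5 → q6) ∨ ¬q5) ↔ (q5 → q4)): β-rule — branch into ((q5 → q6) ∨ ¬q5), (q5 → q4)  //  ¬((q5 → q6) ∨ ¬q5), ¬(q5 → q4).
  branch 1 (add ((q5 → q6) ∨ ¬q5), (q5 → q4)):
    ¬(q2 ↔ (¬q3 → q4)): β-rule — branch into q2, ¬(¬q3 → q4)  //  ¬q2, (¬q3 → q4).
      branch 1.1 (add q2, ¬(¬q3 → q4)):
        ¬(¬q3 → q4): α-rule — add ¬q3, ¬q4.
        ((q5 → q6) ∨ ¬q5): β-rule — branch into (q5 → q6)  //  ¬q5.
          branch 1.1.1 (add (q5 → q6)):
            (q5 → q4): β-rule — branch into ¬q5  //  q4.
              branch 1.1.1.1 (add ¬q5):
                (q5 → q6): β-rule — branch into ¬q5  //  q6.
                  branch 1.1.1.1.1 (add ¬q5):
                    ○ open, literals {q2=1, q3=0, q4=0, q5=0}.
                  branch 1.1.1.1.2 (add q6):
                    ○ open, literals {q2=1, q3=0, q4=0, q5=0, q6=1}.
              branch 1.1.1.2 (add q4):
                × closes — contains both q4 and ¬q4.
          branch 1.1.2 (add ¬q5):
            (q5 → q4): β-rule — branch into ¬q5  //  q4.
              branch 1.1.2.1 (add ¬q5):
                ○ open, literals {q2=1, q3=0, q4=0, q5=0}.
              branch 1.1.2.2 (add q4):
                × closes — contains both q4 and ¬q4.
      branch 1.2 (add ¬q2, (¬q3 → q4)):
        ((q5 → q6) ∨ ¬q5): β-rule — branch into (q5 → q6)  //  ¬q5.
          branch 1.2.1 (add (q5 → q6)):
            (q5 → q4): β-rule — branch into ¬q5  //  q4.
              branch 1.2.1.1 (add ¬q5):
                (¬q3 → q4): β-rule — branch into ¬¬q3  //  q4.
                  branch 1.2.1.1.1 (add ¬¬q3):
                    (q5 → q6): β-rule — branch into ¬q5  //  q6.
                      branch 1.2.1.1.1.1 (add ¬q5):
                        ○ open, literals {q2=0, q3=1, q5=0}.
                      branch 1.2.1.1.1.2 (add q6):
                        ○ open, literals {q2=0, q3=1, q5=0, q6=1}.
                  branch 1.2.1.1.2 (add q4):
                    (q5 → q6): β-rule — branch into ¬q5  //  q6.
                      branch 1.2.1.1.2.1 (add ¬q5):
                        ○ open, literals {q2=0, q4=1, q5=0}.
                      branch 1.2.1.1.2.2 (add q6):
                        ○ open, literals {q2=0, q4=1, q5=0, q6=1}.
              branch 1.2.1.2 (add q4):
                (¬q3 → q4): β-rule — branch into ¬¬q3  //  q4.
                  branch 1.2.1.2.1 (add ¬¬q3):
                    (q5 → q6): β-rule — branch into ¬q5  //  q6.
                      branch 1.2.1.2.1.1 (add ¬q5):
                        ○ open, literals {q2=0, q3=1, q4=1, q5=0}.
                      branch 1.2.1.2.1.2 (add q6):
                        ○ open, literals {q2=0, q3=1, q4=1, q6=1}.
                  branch 1.2.1.2.2 (add q4):
                    (q5 → q6): β-rule — branch into ¬q5  //  q6.
                      branch 1.2.1.2.2.1 (add ¬q5):
                        ○ open, literals {q2=0, q4=1, q5=0}.
                      branch 1.2.1.2.2.2 (add q6):
                        ○ open, literals {q2=0, q4=1, q6=1}.
          branch 1.2.2 (add ¬q5):
            (q5 → q4): β-rule — branch into ¬q5  //  q4.
              branch 1.2.2.1 (add ¬q5):
                (¬q3 → q4): β-rule — branch into ¬¬q3  //  q4.
                  branch 1.2.2.1.1 (add ¬¬q3):
                    ○ open, literals {q2=0, q3=1, q5=0}.
                  branch 1.2.2.1.2 (add q4):
                    ○ open, literals {q2=0, q4=1, q5=0}.
              branch 1.2.2.2 (add q4):
                (¬q3 → q4): β-rule — branch into ¬¬q3  //  q4.
                  branch 1.2.2.2.1 (add ¬¬q3):
                    ○ open, literals {q2=0, q3=1, q4=1, q5=0}.
                  branch 1.2.2.2.2 (add q4):
                    ○ open, literals {q2=0, q4=1, q5=0}.
  branch 2 (add ¬((q5 → q6) ∨ ¬q5), ¬(q5 → q4)):
    ¬((q5 → q6) ∨ ¬q5): α-rule — add ¬(q5 → q6), ¬¬q5.
    ¬(q5 → q4): α-rule — add q5, ¬q4.
    ¬(q5 → q6): α-rule — add q5, ¬q6.
    ¬(q2 ↔ (¬q3 → q4)): β-rule — branch into q2, ¬(¬q3 → q4)  //  ¬q2, (¬q3 → q4).
      branch 2.1 (add q2, ¬(¬q3 → q4)):
        ¬(¬q3 → q4): α-rule — add ¬q3, ¬q4.
        ○ open, literals {q2=1, q3=0, q4=0, q5=1, q6=0}.
      branch 2.2 (add ¬q2, (¬q3 → q4)):
        (¬q3 → q4): β-rule — branch into ¬¬q3  //  q4.
          branch 2.2.1 (add ¬¬q3):
            ○ open, literals {q2=0, q3=1, q4=0, q5=1, q6=0}.
          branch 2.2.2 (add q4):
            × closes — contains both q4 and ¬q4.
3 branches closed, 17 open.
Each open branch fixes some atoms; the unmentioned ones are free. Counting distinct full assignments: branch {q2=1, q3=0, q4=0, q5=0} (q6, q1) contributes 4 new; branch {q2=1, q3=0, q4=0, q5=0, q6=1} (q1) contributes 0 new; branch {q2=1, q3=0, q4=0, q5=0} (q6, q1) contributes 0 new; branch {q2=0, q3=1, q5=0} (q6, q1, q4) contributes 8 new; branch {q2=0, q3=1, q5=0, q6=1} (q1, q4) contributes 0 new; branch {q2=0, q4=1, q5=0} (q3, q6, q1) contributes 4 new; branch {q2=0, q4=1, q5=0, q6=1} (q3, q1) contributes 0 new; branch {q2=0, q3=1, q4=1, q5=0} (q6, q1) contributes 0 new; branch {q2=0, q3=1, q4=1, q6=1} (q5, q1) contributes 2 new; branch {q2=0, q4=1, q5=0} (q3, q6, q1) contributes 0 new; branch {q2=0, q4=1, q6=1} (q3, q5, q1) contributes 2 new; branch {q2=0, q3=1, q5=0} (q6, q1, q4) contributes 0 new; branch {q2=0, q4=1, q5=0} (q3, q6, q1) contributes 0 new; branch {q2=0, q3=1, q4=1, q5=0} (q6, q1) contributes 0 new; branch {q2=0, q4=1, q5=0} (q3, q6, q1) contributes 0 new; branch {q2=1, q3=0, q4=0, q5=1, q6=0} (q1) contributes 2 new; branch {q2=0, q3=1, q4=0, q5=1, q6=0} (q1) contributes 2 new. Total: 24.

24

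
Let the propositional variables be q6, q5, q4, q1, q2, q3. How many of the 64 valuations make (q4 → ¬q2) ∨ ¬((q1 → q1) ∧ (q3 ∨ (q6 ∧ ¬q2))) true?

Initial set: {T ((q4 → ¬q2) ∨ ¬((q1 → q1) ∧ (q3 ∨ (q6 ∧ ¬q2))))}.
T ((q4 → ¬q2) ∨ ¬((q1 → q1) ∧ (q3 ∨ (q6 ∧ ¬q2)))): β-rule — branch into T (q4 → ¬q2)  //  T ¬((q1 → q1) ∧ (q3 ∨ (q6 ∧ ¬q2))).
  branch 1 (add T (q4 → ¬q2)):
    T (q4 → ¬q2): β-rule — branch into F q4  //  T ¬q2.
      branch 1.1 (add F q4):
        ○ open, literals {q4=false}.
      branch 1.2 (add T ¬q2):
        ○ open, literals {q2=false}.
  branch 2 (add T ¬((q1 → q1) ∧ (q3 ∨ (q6 ∧ ¬q2)))):
    T ¬((q1 → q1) ∧ (q3 ∨ (q6 ∧ ¬q2))): β-rule — branch into F (q1 → q1)  //  F (q3 ∨ (q6 ∧ ¬q2)).
      branch 2.1 (add F (q1 → q1)):
        F (q1 → q1): α-rule — add T q1, F q1.
        × closes — contains both q1 and ¬q1.
      branch 2.2 (add F (q3 ∨ (q6 ∧ ¬q2))):
        F (q3 ∨ (q6 ∧ ¬q2)): α-rule — add F q3, F (q6 ∧ ¬q2).
        F (q6 ∧ ¬q2): β-rule — branch into F q6  //  F ¬q2.
          branch 2.2.1 (add F q6):
            ○ open, literals {q3=false, q6=false}.
          branch 2.2.2 (add F ¬q2):
            ○ open, literals {q2=true, q3=false}.
1 branch closed, 4 open.
Each open branch fixes some atoms; the unmentioned ones are free. Counting distinct full assignments: branch {q4=false} (q6, q5, q1, q2, q3) contributes 32 new; branch {q2=false} (q6, q5, q4, q1, q3) contributes 16 new; branch {q3=false, q6=false} (q5, q4, q1, q2) contributes 4 new; branch {q2=true, q3=false} (q6, q5, q4, q1) contributes 4 new. Total: 56.

56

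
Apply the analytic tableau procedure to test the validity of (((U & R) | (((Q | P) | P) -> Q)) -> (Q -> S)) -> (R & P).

Not valid

Assume the negation and expand:
Initial set: {~((((U & R) | (((Q | P) | P) -> Q)) -> (Q -> S)) -> (R & P))}.
~((((U & R) | (((Q | P) | P) -> Q)) -> (Q -> S)) -> (R & P)): α-rule — add (((U & R) | (((Q | P) | P) -> Q)) -> (Q -> S)), ~(R & P).
(((U & R) | (((Q | P) | P) -> Q)) -> (Q -> S)): β-rule — branch into ~((U & R) | (((Q | P) | P) -> Q))  //  (Q -> S).
  branch 1 (add ~((U & R) | (((Q | P) | P) -> Q))):
    ~((U & R) | (((Q | P) | P) -> Q)): α-rule — add ~(U & R), ~(((Q | P) | P) -> Q).
    ~(((Q | P) | P) -> Q): α-rule — add ((Q | P) | P), ~Q.
    ~(R & P): β-rule — branch into ~R  //  ~P.
      branch 1.1 (add ~R):
        ~(U & R): β-rule — branch into ~U  //  ~R.
          branch 1.1.1 (add ~U):
            ((Q | P) | P): β-rule — branch into (Q | P)  //  P.
              branch 1.1.1.1 (add (Q | P)):
                (Q | P): β-rule — branch into Q  //  P.
                  branch 1.1.1.1.1 (add Q):
                    × closes — contains both Q and ~Q.
                  branch 1.1.1.1.2 (add P):
                    ○ open, literals {P=true, Q=false, R=false, U=false}.
              branch 1.1.1.2 (add P):
                ○ open, literals {P=true, Q=false, R=false, U=false}.
          branch 1.1.2 (add ~R):
            ((Q | P) | P): β-rule — branch into (Q | P)  //  P.
              branch 1.1.2.1 (add (Q | P)):
                (Q | P): β-rule — branch into Q  //  P.
                  branch 1.1.2.1.1 (add Q):
                    × closes — contains both Q and ~Q.
                  branch 1.1.2.1.2 (add P):
                    ○ open, literals {P=true, Q=false, R=false}.
              branch 1.1.2.2 (add P):
                ○ open, literals {P=true, Q=false, R=false}.
      branch 1.2 (add ~P):
        ~(U & R): β-rule — branch into ~U  //  ~R.
          branch 1.2.1 (add ~U):
            ((Q | P) | P): β-rule — branch into (Q | P)  //  P.
              branch 1.2.1.1 (add (Q | P)):
                (Q | P): β-rule — branch into Q  //  P.
                  branch 1.2.1.1.1 (add Q):
                    × closes — contains both Q and ~Q.
                  branch 1.2.1.1.2 (add P):
                    × closes — contains both P and ~P.
              branch 1.2.1.2 (add P):
                × closes — contains both P and ~P.
          branch 1.2.2 (add ~R):
            ((Q | P) | P): β-rule — branch into (Q | P)  //  P.
              branch 1.2.2.1 (add (Q | P)):
                (Q | P): β-rule — branch into Q  //  P.
                  branch 1.2.2.1.1 (add Q):
                    × closes — contains both Q and ~Q.
                  branch 1.2.2.1.2 (add P):
                    × closes — contains both P and ~P.
              branch 1.2.2.2 (add P):
                × closes — contains both P and ~P.
  branch 2 (add (Q -> S)):
    ~(R & P): β-rule — branch into ~R  //  ~P.
      branch 2.1 (add ~R):
        (Q -> S): β-rule — branch into ~Q  //  S.
          branch 2.1.1 (add ~Q):
            ○ open, literals {Q=false, R=false}.
          branch 2.1.2 (add S):
            ○ open, literals {R=false, S=true}.
      branch 2.2 (add ~P):
        (Q -> S): β-rule — branch into ~Q  //  S.
          branch 2.2.1 (add ~Q):
            ○ open, literals {P=false, Q=false}.
          branch 2.2.2 (add S):
            ○ open, literals {P=false, S=true}.
8 branches closed, 8 open.
An open branch gives a countermodel: P=true, Q=false, R=false, U=false (unmentioned atoms arbitrary); under it the original formula is false.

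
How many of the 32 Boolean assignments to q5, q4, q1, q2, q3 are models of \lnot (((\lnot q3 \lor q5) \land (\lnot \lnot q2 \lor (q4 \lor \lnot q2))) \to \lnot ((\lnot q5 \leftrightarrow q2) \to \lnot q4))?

18

Initial set: {\lnot (((\lnot q3 \lor q5) \land (\lnot \lnot q2 \lor (q4 \lor \lnot q2))) \to \lnot ((\lnot q5 \leftrightarrow q2) \to \lnot q4))}.
\lnot (((\lnot q3 \lor q5) \land (\lnot \lnot q2 \lor (q4 \lor \lnot q2))) \to \lnot ((\lnot q5 \leftrightarrow q2) \to \lnot q4)): α-rule — add ((\lnot q3 \lor q5) \land (\lnot \lnot q2 \lor (q4 \lor \lnot q2))), \lnot \lnot ((\lnot q5 \leftrightarrow q2) \to \lnot q4).
((\lnot q3 \lor q5) \land (\lnot \lnot q2 \lor (q4 \lor \lnot q2))): α-rule — add (\lnot q3 \lor q5), (\lnot \lnot q2 \lor (q4 \lor \lnot q2)).
\lnot \lnot ((\lnot q5 \leftrightarrow q2) \to \lnot q4): β-rule — branch into \lnot (\lnot q5 \leftrightarrow q2)  //  \lnot q4.
  branch 1 (add \lnot (\lnot q5 \leftrightarrow q2)):
    (\lnot q3 \lor q5): β-rule — branch into \lnot q3  //  q5.
      branch 1.1 (add \lnot q3):
        (\lnot \lnot q2 \lor (q4 \lor \lnot q2)): β-rule — branch into \lnot \lnot q2  //  (q4 \lor \lnot q2).
          branch 1.1.1 (add \lnot \lnot q2):
            \lnot \lnot q2: drop double negation, giving q2.
            \lnot (\lnot q5 \leftrightarrow q2): β-rule — branch into \lnot q5, \lnot q2  //  \lnot \lnot q5, q2.
              branch 1.1.1.1 (add \lnot q5, \lnot q2):
                × closes — contains both q2 and \lnot q2.
              branch 1.1.1.2 (add \lnot \lnot q5, q2):
                ○ open, literals {q2=true, q3=false, q5=true}.
          branch 1.1.2 (add (q4 \lor \lnot q2)):
            \lnot (\lnot q5 \leftrightarrow q2): β-rule — branch into \lnot q5, \lnot q2  //  \lnot \lnot q5, q2.
              branch 1.1.2.1 (add \lnot q5, \lnot q2):
                (q4 \lor \lnot q2): β-rule — branch into q4  //  \lnot q2.
                  branch 1.1.2.1.1 (add q4):
                    ○ open, literals {q2=false, q3=false, q4=true, q5=false}.
                  branch 1.1.2.1.2 (add \lnot q2):
                    ○ open, literals {q2=false, q3=false, q5=false}.
              branch 1.1.2.2 (add \lnot \lnot q5, q2):
                (q4 \lor \lnot q2): β-rule — branch into q4  //  \lnot q2.
                  branch 1.1.2.2.1 (add q4):
                    ○ open, literals {q2=true, q3=false, q4=true, q5=true}.
                  branch 1.1.2.2.2 (add \lnot q2):
                    × closes — contains both q2 and \lnot q2.
      branch 1.2 (add q5):
        (\lnot \lnot q2 \lor (q4 \lor \lnot q2)): β-rule — branch into \lnot \lnot q2  //  (q4 \lor \lnot q2).
          branch 1.2.1 (add \lnot \lnot q2):
            \lnot \lnot q2: drop double negation, giving q2.
            \lnot (\lnot q5 \leftrightarrow q2): β-rule — branch into \lnot q5, \lnot q2  //  \lnot \lnot q5, q2.
              branch 1.2.1.1 (add \lnot q5, \lnot q2):
                × closes — contains both q5 and \lnot q5.
              branch 1.2.1.2 (add \lnot \lnot q5, q2):
                ○ open, literals {q2=true, q5=true}.
          branch 1.2.2 (add (q4 \lor \lnot q2)):
            \lnot (\lnot q5 \leftrightarrow q2): β-rule — branch into \lnot q5, \lnot q2  //  \lnot \lnot q5, q2.
              branch 1.2.2.1 (add \lnot q5, \lnot q2):
                × closes — contains both q5 and \lnot q5.
              branch 1.2.2.2 (add \lnot \lnot q5, q2):
                (q4 \lor \lnot q2): β-rule — branch into q4  //  \lnot q2.
                  branch 1.2.2.2.1 (add q4):
                    ○ open, literals {q2=true, q4=true, q5=true}.
                  branch 1.2.2.2.2 (add \lnot q2):
                    × closes — contains both q2 and \lnot q2.
  branch 2 (add \lnot q4):
    (\lnot q3 \lor q5): β-rule — branch into \lnot q3  //  q5.
      branch 2.1 (add \lnot q3):
        (\lnot \lnot q2 \lor (q4 \lor \lnot q2)): β-rule — branch into \lnot \lnot q2  //  (q4 \lor \lnot q2).
          branch 2.1.1 (add \lnot \lnot q2):
            \lnot \lnot q2: drop double negation, giving q2.
            ○ open, literals {q2=true, q3=false, q4=false}.
          branch 2.1.2 (add (q4 \lor \lnot q2)):
            (q4 \lor \lnot q2): β-rule — branch into q4  //  \lnot q2.
              branch 2.1.2.1 (add q4):
                × closes — contains both q4 and \lnot q4.
              branch 2.1.2.2 (add \lnot q2):
                ○ open, literals {q2=false, q3=false, q4=false}.
      branch 2.2 (add q5):
        (\lnot \lnot q2 \lor (q4 \lor \lnot q2)): β-rule — branch into \lnot \lnot q2  //  (q4 \lor \lnot q2).
          branch 2.2.1 (add \lnot \lnot q2):
            \lnot \lnot q2: drop double negation, giving q2.
            ○ open, literals {q2=true, q4=false, q5=true}.
          branch 2.2.2 (add (q4 \lor \lnot q2)):
            (q4 \lor \lnot q2): β-rule — branch into q4  //  \lnot q2.
              branch 2.2.2.1 (add q4):
                × closes — contains both q4 and \lnot q4.
              branch 2.2.2.2 (add \lnot q2):
                ○ open, literals {q2=false, q4=false, q5=true}.
7 branches closed, 10 open.
Each open branch fixes some atoms; the unmentioned ones are free. Counting distinct full assignments: branch {q2=true, q3=false, q5=true} (q4, q1) contributes 4 new; branch {q2=false, q3=false, q4=true, q5=false} (q1) contributes 2 new; branch {q2=false, q3=false, q5=false} (q4, q1) contributes 2 new; branch {q2=true, q3=false, q4=true, q5=true} (q1) contributes 0 new; branch {q2=true, q5=true} (q4, q1, q3) contributes 4 new; branch {q2=true, q4=true, q5=true} (q1, q3) contributes 0 new; branch {q2=true, q3=false, q4=false} (q5, q1) contributes 2 new; branch {q2=false, q3=false, q4=false} (q5, q1) contributes 2 new; branch {q2=true, q4=false, q5=true} (q1, q3) contributes 0 new; branch {q2=false, q4=false, q5=true} (q1, q3) contributes 2 new. Total: 18.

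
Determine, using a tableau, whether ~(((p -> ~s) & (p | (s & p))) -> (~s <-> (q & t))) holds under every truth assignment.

Not valid

Assume the negation and expand:
Initial set: {~~(((p -> ~s) & (p | (s & p))) -> (~s <-> (q & t)))}.
~~(((p -> ~s) & (p | (s & p))) -> (~s <-> (q & t))): β-rule — branch into ~((p -> ~s) & (p | (s & p)))  //  (~s <-> (q & t)).
  branch 1 (add ~((p -> ~s) & (p | (s & p)))):
    ~((p -> ~s) & (p | (s & p))): β-rule — branch into ~(p -> ~s)  //  ~(p | (s & p)).
      branch 1.1 (add ~(p -> ~s)):
        ~(p -> ~s): α-rule — add p, ~~s.
        ○ open, literals {p=T, s=T}.
      branch 1.2 (add ~(p | (s & p))):
        ~(p | (s & p)): α-rule — add ~p, ~(s & p).
        ~(s & p): β-rule — branch into ~s  //  ~p.
          branch 1.2.1 (add ~s):
            ○ open, literals {p=F, s=F}.
          branch 1.2.2 (add ~p):
            ○ open, literals {p=F}.
  branch 2 (add (~s <-> (q & t))):
    (~s <-> (q & t)): β-rule — branch into ~s, (q & t)  //  ~~s, ~(q & t).
      branch 2.1 (add ~s, (q & t)):
        (q & t): α-rule — add q, t.
        ○ open, literals {q=T, s=F, t=T}.
      branch 2.2 (add ~~s, ~(q & t)):
        ~(q & t): β-rule — branch into ~q  //  ~t.
          branch 2.2.1 (add ~q):
            ○ open, literals {q=F, s=T}.
          branch 2.2.2 (add ~t):
            ○ open, literals {s=T, t=F}.
0 branches closed, 6 open.
An open branch gives a countermodel: p=T, s=T (unmentioned atoms arbitrary); under it the original formula is false.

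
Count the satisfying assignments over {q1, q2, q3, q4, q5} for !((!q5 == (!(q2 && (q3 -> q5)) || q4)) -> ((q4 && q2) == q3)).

Initial set: {!((!q5 == (!(q2 && (q3 -> q5)) || q4)) -> ((q4 && q2) == q3))}.
!((!q5 == (!(q2 && (q3 -> q5)) || q4)) -> ((q4 && q2) == q3)): α-rule — add (!q5 == (!(q2 && (q3 -> q5)) || q4)), !((q4 && q2) == q3).
(!q5 == (!(q2 && (q3 -> q5)) || q4)): β-rule — branch into !q5, (!(q2 && (q3 -> q5)) || q4)  //  !!q5, !(!(q2 && (q3 -> q5)) || q4).
  branch 1 (add !q5, (!(q2 && (q3 -> q5)) || q4)):
    !((q4 && q2) == q3): β-rule — branch into (q4 && q2), !q3  //  !(q4 && q2), q3.
      branch 1.1 (add (q4 && q2), !q3):
        (q4 && q2): α-rule — add q4, q2.
        (!(q2 && (q3 -> q5)) || q4): β-rule — branch into !(q2 && (q3 -> q5))  //  q4.
          branch 1.1.1 (add !(q2 && (q3 -> q5))):
            !(q2 && (q3 -> q5)): β-rule — branch into !q2  //  !(q3 -> q5).
              branch 1.1.1.1 (add !q2):
                × closes — contains both q2 and !q2.
              branch 1.1.1.2 (add !(q3 -> q5)):
                !(q3 -> q5): α-rule — add q3, !q5.
                × closes — contains both q3 and !q3.
          branch 1.1.2 (add q4):
            ○ open, literals {q2=1, q3=0, q4=1, q5=0}.
      branch 1.2 (add !(q4 && q2), q3):
        (!(q2 && (q3 -> q5)) || q4): β-rule — branch into !(q2 && (q3 -> q5))  //  q4.
          branch 1.2.1 (add !(q2 && (q3 -> q5))):
            !(q4 && q2): β-rule — branch into !q4  //  !q2.
              branch 1.2.1.1 (add !q4):
                !(q2 && (q3 -> q5)): β-rule — branch into !q2  //  !(q3 -> q5).
                  branch 1.2.1.1.1 (add !q2):
                    ○ open, literals {q2=0, q3=1, q4=0, q5=0}.
                  branch 1.2.1.1.2 (add !(q3 -> q5)):
                    !(q3 -> q5): α-rule — add q3, !q5.
                    ○ open, literals {q3=1, q4=0, q5=0}.
              branch 1.2.1.2 (add !q2):
                !(q2 && (q3 -> q5)): β-rule — branch into !q2  //  !(q3 -> q5).
                  branch 1.2.1.2.1 (add !q2):
                    ○ open, literals {q2=0, q3=1, q5=0}.
                  branch 1.2.1.2.2 (add !(q3 -> q5)):
                    !(q3 -> q5): α-rule — add q3, !q5.
                    ○ open, literals {q2=0, q3=1, q5=0}.
          branch 1.2.2 (add q4):
            !(q4 && q2): β-rule — branch into !q4  //  !q2.
              branch 1.2.2.1 (add !q4):
                × closes — contains both q4 and !q4.
              branch 1.2.2.2 (add !q2):
                ○ open, literals {q2=0, q3=1, q4=1, q5=0}.
  branch 2 (add !!q5, !(!(q2 && (q3 -> q5)) || q4)):
    !(!(q2 && (q3 -> q5)) || q4): α-rule — add !!(q2 && (q3 -> q5)), !q4.
    !!(q2 && (q3 -> q5)): α-rule — add q2, (q3 -> q5).
    !((q4 && q2) == q3): β-rule — branch into (q4 && q2), !q3  //  !(q4 && q2), q3.
      branch 2.1 (add (q4 && q2), !q3):
        (q4 && q2): α-rule — add q4, q2.
        × closes — contains both q4 and !q4.
      branch 2.2 (add !(q4 && q2), q3):
        (q3 -> q5): β-rule — branch into !q3  //  q5.
          branch 2.2.1 (add !q3):
            × closes — contains both q3 and !q3.
          branch 2.2.2 (add q5):
            !(q4 && q2): β-rule — branch into !q4  //  !q2.
              branch 2.2.2.1 (add !q4):
                ○ open, literals {q2=1, q3=1, q4=0, q5=1}.
              branch 2.2.2.2 (add !q2):
                × closes — contains both q2 and !q2.
6 branches closed, 7 open.
Each open branch fixes some atoms; the unmentioned ones are free. Counting distinct full assignments: branch {q2=1, q3=0, q4=1, q5=0} (q1) contributes 2 new; branch {q2=0, q3=1, q4=0, q5=0} (q1) contributes 2 new; branch {q3=1, q4=0, q5=0} (q1, q2) contributes 2 new; branch {q2=0, q3=1, q5=0} (q1, q4) contributes 2 new; branch {q2=0, q3=1, q5=0} (q1, q4) contributes 0 new; branch {q2=0, q3=1, q4=1, q5=0} (q1) contributes 0 new; branch {q2=1, q3=1, q4=0, q5=1} (q1) contributes 2 new. Total: 10.

10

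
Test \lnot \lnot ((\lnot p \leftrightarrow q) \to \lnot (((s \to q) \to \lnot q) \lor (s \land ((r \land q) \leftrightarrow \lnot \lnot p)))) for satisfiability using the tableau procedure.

Satisfiable

Initial set: {\lnot \lnot ((\lnot p \leftrightarrow q) \to \lnot (((s \to q) \to \lnot q) \lor (s \land ((r \land q) \leftrightarrow \lnot \lnot p))))}.
\lnot \lnot ((\lnot p \leftrightarrow q) \to \lnot (((s \to q) \to \lnot q) \lor (s \land ((r \land q) \leftrightarrow \lnot \lnot p)))): drop double negation, giving ((\lnot p \leftrightarrow q) \to \lnot (((s \to q) \to \lnot q) \lor (s \land ((r \land q) \leftrightarrow \lnot \lnot p)))).
((\lnot p \leftrightarrow q) \to \lnot (((s \to q) \to \lnot q) \lor (s \land ((r \land q) \leftrightarrow \lnot \lnot p)))): β-rule — branch into \lnot (\lnot p \leftrightarrow q)  //  \lnot (((s \to q) \to \lnot q) \lor (s \land ((r \land q) \leftrightarrow \lnot \lnot p))).
  branch 1 (add \lnot (\lnot p \leftrightarrow q)):
    \lnot (\lnot p \leftrightarrow q): β-rule — branch into \lnot p, \lnot q  //  \lnot \lnot p, q.
      branch 1.1 (add \lnot p, \lnot q):
        ○ open, literals {p=0, q=0}.
      branch 1.2 (add \lnot \lnot p, q):
        ○ open, literals {p=1, q=1}.
  branch 2 (add \lnot (((s \to q) \to \lnot q) \lor (s \land ((r \land q) \leftrightarrow \lnot \lnot p)))):
    \lnot (((s \to q) \to \lnot q) \lor (s \land ((r \land q) \leftrightarrow \lnot \lnot p))): α-rule — add \lnot ((s \to q) \to \lnot q), \lnot (s \land ((r \land q) \leftrightarrow \lnot \lnot p)).
    \lnot ((s \to q) \to \lnot q): α-rule — add (s \to q), \lnot \lnot q.
    \lnot (s \land ((r \land q) \leftrightarrow \lnot \lnot p)): β-rule — branch into \lnot s  //  \lnot ((r \land q) \leftrightarrow \lnot \lnot p).
      branch 2.1 (add \lnot s):
        (s \to q): β-rule — branch into \lnot s  //  q.
          branch 2.1.1 (add \lnot s):
            ○ open, literals {q=1, s=0}.
          branch 2.1.2 (add q):
            ○ open, literals {q=1, s=0}.
      branch 2.2 (add \lnot ((r \land q) \leftrightarrow \lnot \lnot p)):
        (s \to q): β-rule — branch into \lnot s  //  q.
          branch 2.2.1 (add \lnot s):
            \lnot ((r \land q) \leftrightarrow \lnot \lnot p): β-rule — branch into (r \land q), \lnot \lnot \lnot p  //  \lnot (r \land q), \lnot \lnot p.
              branch 2.2.1.1 (add (r \land q), \lnot \lnot \lnot p):
                (r \land q): α-rule — add r, q.
                \lnot \lnot \lnot p: drop double negation, giving \lnot p.
                ○ open, literals {p=0, q=1, r=1, s=0}.
              branch 2.2.1.2 (add \lnot (r \land q), \lnot \lnot p):
                \lnot \lnot p: drop double negation, giving p.
                \lnot (r \land q): β-rule — branch into \lnot r  //  \lnot q.
                  branch 2.2.1.2.1 (add \lnot r):
                    ○ open, literals {p=1, q=1, r=0, s=0}.
                  branch 2.2.1.2.2 (add \lnot q):
                    × closes — contains both q and \lnot q.
          branch 2.2.2 (add q):
            \lnot ((r \land q) \leftrightarrow \lnot \lnot p): β-rule — branch into (r \land q), \lnot \lnot \lnot p  //  \lnot (r \land q), \lnot \lnot p.
              branch 2.2.2.1 (add (r \land q), \lnot \lnot \lnot p):
                (r \land q): α-rule — add r, q.
                \lnot \lnot \lnot p: drop double negation, giving \lnot p.
                ○ open, literals {p=0, q=1, r=1}.
              branch 2.2.2.2 (add \lnot (r \land q), \lnot \lnot p):
                \lnot \lnot p: drop double negation, giving p.
                \lnot (r \land q): β-rule — branch into \lnot r  //  \lnot q.
                  branch 2.2.2.2.1 (add \lnot r):
                    ○ open, literals {p=1, q=1, r=0}.
                  branch 2.2.2.2.2 (add \lnot q):
                    × closes — contains both q and \lnot q.
2 branches closed, 8 open.
An open branch gives a satisfying assignment: p=0, q=0.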